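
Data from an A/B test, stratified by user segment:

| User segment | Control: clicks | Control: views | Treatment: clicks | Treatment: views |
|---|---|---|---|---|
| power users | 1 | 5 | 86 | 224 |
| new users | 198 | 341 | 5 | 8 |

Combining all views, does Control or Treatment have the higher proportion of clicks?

Control

Power users: Control 1/5 = 20.0%, Treatment 86/224 = 38.4% → Treatment
New users: Control 198/341 = 58.1%, Treatment 5/8 = 62.5% → Treatment
Overall: Control 199/346 = 57.5%, Treatment 91/232 = 39.2% → Control
(Treatment wins every user group but Control wins overall — Treatment's views skew toward the low-rate power users group.)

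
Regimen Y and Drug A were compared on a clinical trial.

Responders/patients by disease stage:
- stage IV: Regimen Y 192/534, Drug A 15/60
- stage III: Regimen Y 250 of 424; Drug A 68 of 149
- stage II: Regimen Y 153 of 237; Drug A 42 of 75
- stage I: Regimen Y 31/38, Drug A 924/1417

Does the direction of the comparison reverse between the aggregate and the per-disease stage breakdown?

Yes

Stage IV: Regimen Y 192/534 = 36.0%, Drug A 15/60 = 25.0% → Regimen Y
Stage III: Regimen Y 250/424 = 59.0%, Drug A 68/149 = 45.6% → Regimen Y
Stage II: Regimen Y 153/237 = 64.6%, Drug A 42/75 = 56.0% → Regimen Y
Stage I: Regimen Y 31/38 = 81.6%, Drug A 924/1417 = 65.2% → Regimen Y
Overall: Regimen Y 626/1233 = 50.8%, Drug A 1049/1701 = 61.7% → Drug A
Regimen Y wins each disease group but Drug A wins overall — the comparison reverses. Regimen Y's patients skew toward stage IV, which has a lower base rate.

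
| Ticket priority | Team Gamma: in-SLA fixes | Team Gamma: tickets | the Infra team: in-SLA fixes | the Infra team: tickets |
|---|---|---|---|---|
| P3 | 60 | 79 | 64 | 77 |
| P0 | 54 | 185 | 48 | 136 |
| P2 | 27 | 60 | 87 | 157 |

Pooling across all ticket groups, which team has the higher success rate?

P3: Team Gamma 60/79 = 75.9%, the Infra team 64/77 = 83.1% → the Infra team
P0: Team Gamma 54/185 = 29.2%, the Infra team 48/136 = 35.3% → the Infra team
P2: Team Gamma 27/60 = 45.0%, the Infra team 87/157 = 55.4% → the Infra team
Overall: Team Gamma 141/324 = 43.5%, the Infra team 199/370 = 53.8% → the Infra team

the Infra team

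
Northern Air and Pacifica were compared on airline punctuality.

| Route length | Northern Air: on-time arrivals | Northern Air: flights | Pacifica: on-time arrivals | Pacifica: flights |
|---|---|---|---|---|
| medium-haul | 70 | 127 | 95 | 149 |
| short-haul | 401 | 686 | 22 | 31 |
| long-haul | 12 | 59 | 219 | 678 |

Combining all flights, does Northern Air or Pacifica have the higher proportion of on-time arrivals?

Northern Air

Medium-haul: Northern Air 70/127 = 55.1%, Pacifica 95/149 = 63.8% → Pacifica
Short-haul: Northern Air 401/686 = 58.5%, Pacifica 22/31 = 71.0% → Pacifica
Long-haul: Northern Air 12/59 = 20.3%, Pacifica 219/678 = 32.3% → Pacifica
Overall: Northern Air 483/872 = 55.4%, Pacifica 336/858 = 39.2% → Northern Air
(Pacifica wins every route group but Northern Air wins overall — Pacifica's flights skew toward the low-rate long-haul group.)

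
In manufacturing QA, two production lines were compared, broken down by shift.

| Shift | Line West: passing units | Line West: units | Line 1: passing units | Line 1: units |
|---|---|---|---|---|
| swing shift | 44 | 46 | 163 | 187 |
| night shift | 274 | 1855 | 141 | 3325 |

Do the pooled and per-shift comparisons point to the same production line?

Swing shift: Line West 44/46 = 95.7%, Line 1 163/187 = 87.2% → Line West
Night shift: Line West 274/1855 = 14.8%, Line 1 141/3325 = 4.2% → Line West
Overall: Line West 318/1901 = 16.7%, Line 1 304/3512 = 8.7% → Line West
Line West wins overall and in every shift group — no reversal.

Yes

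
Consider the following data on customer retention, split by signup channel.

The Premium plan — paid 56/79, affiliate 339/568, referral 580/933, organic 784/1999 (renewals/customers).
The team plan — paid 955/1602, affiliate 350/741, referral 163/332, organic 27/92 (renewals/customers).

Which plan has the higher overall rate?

the team plan

Paid: the Premium plan 56/79 = 70.9%, the team plan 955/1602 = 59.6% → the Premium plan
Affiliate: the Premium plan 339/568 = 59.7%, the team plan 350/741 = 47.2% → the Premium plan
Referral: the Premium plan 580/933 = 62.2%, the team plan 163/332 = 49.1% → the Premium plan
Organic: the Premium plan 784/1999 = 39.2%, the team plan 27/92 = 29.3% → the Premium plan
Overall: the Premium plan 1759/3579 = 49.1%, the team plan 1495/2767 = 54.0% → the team plan
(The Premium plan wins every signup group but the team plan wins overall — the Premium plan's customers skew toward the low-rate organic group.)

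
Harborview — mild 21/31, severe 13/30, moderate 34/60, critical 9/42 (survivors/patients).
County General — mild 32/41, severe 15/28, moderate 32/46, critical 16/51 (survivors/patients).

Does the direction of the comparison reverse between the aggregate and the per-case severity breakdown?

No

Mild: Harborview 21/31 = 67.7%, County General 32/41 = 78.0% → County General
Severe: Harborview 13/30 = 43.3%, County General 15/28 = 53.6% → County General
Moderate: Harborview 34/60 = 56.7%, County General 32/46 = 69.6% → County General
Critical: Harborview 9/42 = 21.4%, County General 16/51 = 31.4% → County General
Overall: Harborview 77/163 = 47.2%, County General 95/166 = 57.2% → County General
County General wins overall and in every case group — no reversal.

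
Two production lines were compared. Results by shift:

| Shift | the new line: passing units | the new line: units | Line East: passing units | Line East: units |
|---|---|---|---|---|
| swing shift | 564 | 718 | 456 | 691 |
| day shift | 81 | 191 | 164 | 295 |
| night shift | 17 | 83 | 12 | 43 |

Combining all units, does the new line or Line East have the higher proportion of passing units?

the new line

Swing shift: the new line 564/718 = 78.6%, Line East 456/691 = 66.0% → the new line
Day shift: the new line 81/191 = 42.4%, Line East 164/295 = 55.6% → Line East
Night shift: the new line 17/83 = 20.5%, Line East 12/43 = 27.9% → Line East
Overall: the new line 662/992 = 66.7%, Line East 632/1029 = 61.4% → the new line
(Neither sweeps every shift group, but the new line has the higher pooled rate.)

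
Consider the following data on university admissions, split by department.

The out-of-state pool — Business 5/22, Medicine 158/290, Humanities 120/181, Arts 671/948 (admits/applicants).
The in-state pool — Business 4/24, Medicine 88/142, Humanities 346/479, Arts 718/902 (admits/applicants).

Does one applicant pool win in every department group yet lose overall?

Business: the out-of-state pool 5/22 = 22.7%, the in-state pool 4/24 = 16.7% → the out-of-state pool
Medicine: the out-of-state pool 158/290 = 54.5%, the in-state pool 88/142 = 62.0% → the in-state pool
Humanities: the out-of-state pool 120/181 = 66.3%, the in-state pool 346/479 = 72.2% → the in-state pool
Arts: the out-of-state pool 671/948 = 70.8%, the in-state pool 718/902 = 79.6% → the in-state pool
Overall: the out-of-state pool 954/1441 = 66.2%, the in-state pool 1156/1547 = 74.7% → the in-state pool
Neither sweeps: the out-of-state pool wins 1 of 4 groups, the in-state pool wins 3. The in-state pool wins overall but not every group — no Simpson reversal.

No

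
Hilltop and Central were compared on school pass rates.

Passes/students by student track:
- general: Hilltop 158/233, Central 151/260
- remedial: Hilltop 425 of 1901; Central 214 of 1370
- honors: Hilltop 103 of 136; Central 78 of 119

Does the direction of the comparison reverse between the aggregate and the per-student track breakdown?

No

General: Hilltop 158/233 = 67.8%, Central 151/260 = 58.1% → Hilltop
Remedial: Hilltop 425/1901 = 22.4%, Central 214/1370 = 15.6% → Hilltop
Honors: Hilltop 103/136 = 75.7%, Central 78/119 = 65.5% → Hilltop
Overall: Hilltop 686/2270 = 30.2%, Central 443/1749 = 25.3% → Hilltop
Hilltop wins overall and in every student group — no reversal.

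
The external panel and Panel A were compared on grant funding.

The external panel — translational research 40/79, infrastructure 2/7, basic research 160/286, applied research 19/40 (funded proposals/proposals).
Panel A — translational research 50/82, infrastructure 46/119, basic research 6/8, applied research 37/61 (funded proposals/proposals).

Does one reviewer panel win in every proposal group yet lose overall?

Yes

Translational research: the external panel 40/79 = 50.6%, Panel A 50/82 = 61.0% → Panel A
Infrastructure: the external panel 2/7 = 28.6%, Panel A 46/119 = 38.7% → Panel A
Basic research: the external panel 160/286 = 55.9%, Panel A 6/8 = 75.0% → Panel A
Applied research: the external panel 19/40 = 47.5%, Panel A 37/61 = 60.7% → Panel A
Overall: the external panel 221/412 = 53.6%, Panel A 139/270 = 51.5% → the external panel
Panel A wins each proposal group but the external panel wins overall — the comparison reverses. Panel A's proposals skew toward infrastructure, which has a lower base rate.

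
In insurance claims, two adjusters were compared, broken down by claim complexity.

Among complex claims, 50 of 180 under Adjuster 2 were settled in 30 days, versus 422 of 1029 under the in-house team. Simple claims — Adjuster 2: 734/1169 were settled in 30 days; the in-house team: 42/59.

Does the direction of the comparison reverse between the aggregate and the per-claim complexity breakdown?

Yes

Complex: Adjuster 2 50/180 = 27.8%, the in-house team 422/1029 = 41.0% → the in-house team
Simple: Adjuster 2 734/1169 = 62.8%, the in-house team 42/59 = 71.2% → the in-house team
Overall: Adjuster 2 784/1349 = 58.1%, the in-house team 464/1088 = 42.6% → Adjuster 2
The in-house team wins each claim group but Adjuster 2 wins overall — the comparison reverses. The in-house team's claims skew toward complex, which has a lower base rate.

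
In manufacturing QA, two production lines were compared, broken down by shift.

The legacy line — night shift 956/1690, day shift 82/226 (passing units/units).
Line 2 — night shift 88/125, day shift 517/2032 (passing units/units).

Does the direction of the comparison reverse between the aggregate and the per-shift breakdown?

No

Night shift: the legacy line 956/1690 = 56.6%, Line 2 88/125 = 70.4% → Line 2
Day shift: the legacy line 82/226 = 36.3%, Line 2 517/2032 = 25.4% → the legacy line
Overall: the legacy line 1038/1916 = 54.2%, Line 2 605/2157 = 28.0% → the legacy line
Neither sweeps: the legacy line wins 1 of 2 groups, Line 2 wins 1. The legacy line wins overall but not every group — no Simpson reversal.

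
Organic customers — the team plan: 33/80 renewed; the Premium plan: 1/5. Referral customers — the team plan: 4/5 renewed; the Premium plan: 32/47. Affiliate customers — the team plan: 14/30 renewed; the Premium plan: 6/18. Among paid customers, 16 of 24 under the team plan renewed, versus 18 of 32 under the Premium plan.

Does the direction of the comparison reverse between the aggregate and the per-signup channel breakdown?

Organic: the team plan 33/80 = 41.2%, the Premium plan 1/5 = 20.0% → the team plan
Referral: the team plan 4/5 = 80.0%, the Premium plan 32/47 = 68.1% → the team plan
Affiliate: the team plan 14/30 = 46.7%, the Premium plan 6/18 = 33.3% → the team plan
Paid: the team plan 16/24 = 66.7%, the Premium plan 18/32 = 56.2% → the team plan
Overall: the team plan 67/139 = 48.2%, the Premium plan 57/102 = 55.9% → the Premium plan
The team plan wins each signup group but the Premium plan wins overall — the comparison reverses. The team plan's customers skew toward organic, which has a lower base rate.

Yes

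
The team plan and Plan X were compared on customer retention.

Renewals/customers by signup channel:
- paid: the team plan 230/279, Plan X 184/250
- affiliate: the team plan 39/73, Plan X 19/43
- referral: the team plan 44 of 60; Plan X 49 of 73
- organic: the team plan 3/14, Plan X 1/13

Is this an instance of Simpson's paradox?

No

Paid: the team plan 230/279 = 82.4%, Plan X 184/250 = 73.6% → the team plan
Affiliate: the team plan 39/73 = 53.4%, Plan X 19/43 = 44.2% → the team plan
Referral: the team plan 44/60 = 73.3%, Plan X 49/73 = 67.1% → the team plan
Organic: the team plan 3/14 = 21.4%, Plan X 1/13 = 7.7% → the team plan
Overall: the team plan 316/426 = 74.2%, Plan X 253/379 = 66.8% → the team plan
The team plan wins overall and in every signup group — no reversal.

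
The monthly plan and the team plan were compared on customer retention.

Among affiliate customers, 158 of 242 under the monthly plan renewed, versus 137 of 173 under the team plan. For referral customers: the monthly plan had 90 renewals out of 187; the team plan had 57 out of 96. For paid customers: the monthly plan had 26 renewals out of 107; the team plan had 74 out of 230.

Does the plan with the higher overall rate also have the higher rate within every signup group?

Yes

Affiliate: the monthly plan 158/242 = 65.3%, the team plan 137/173 = 79.2% → the team plan
Referral: the monthly plan 90/187 = 48.1%, the team plan 57/96 = 59.4% → the team plan
Paid: the monthly plan 26/107 = 24.3%, the team plan 74/230 = 32.2% → the team plan
Overall: the monthly plan 274/536 = 51.1%, the team plan 268/499 = 53.7% → the team plan
The team plan wins overall and in every signup group — no reversal.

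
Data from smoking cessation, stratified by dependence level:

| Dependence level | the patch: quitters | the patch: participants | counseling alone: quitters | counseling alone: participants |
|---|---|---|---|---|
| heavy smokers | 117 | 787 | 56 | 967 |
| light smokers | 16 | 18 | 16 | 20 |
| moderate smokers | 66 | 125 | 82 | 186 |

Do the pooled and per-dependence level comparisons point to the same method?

Heavy smokers: the patch 117/787 = 14.9%, counseling alone 56/967 = 5.8% → the patch
Light smokers: the patch 16/18 = 88.9%, counseling alone 16/20 = 80.0% → the patch
Moderate smokers: the patch 66/125 = 52.8%, counseling alone 82/186 = 44.1% → the patch
Overall: the patch 199/930 = 21.4%, counseling alone 154/1173 = 13.1% → the patch
The patch wins overall and in every dependence group — no reversal.

Yes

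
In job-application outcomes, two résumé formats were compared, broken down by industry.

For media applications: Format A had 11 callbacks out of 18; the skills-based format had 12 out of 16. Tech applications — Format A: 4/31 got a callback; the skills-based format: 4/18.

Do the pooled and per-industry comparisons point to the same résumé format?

Media: Format A 11/18 = 61.1%, the skills-based format 12/16 = 75.0% → the skills-based format
Tech: Format A 4/31 = 12.9%, the skills-based format 4/18 = 22.2% → the skills-based format
Overall: Format A 15/49 = 30.6%, the skills-based format 16/34 = 47.1% → the skills-based format
The skills-based format wins overall and in every industry group — no reversal.

Yes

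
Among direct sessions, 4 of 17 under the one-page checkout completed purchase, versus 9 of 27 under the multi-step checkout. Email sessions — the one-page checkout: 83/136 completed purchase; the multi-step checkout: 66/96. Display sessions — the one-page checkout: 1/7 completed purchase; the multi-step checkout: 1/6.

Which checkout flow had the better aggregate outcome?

Direct: the one-page checkout 4/17 = 23.5%, the multi-step checkout 9/27 = 33.3% → the multi-step checkout
Email: the one-page checkout 83/136 = 61.0%, the multi-step checkout 66/96 = 68.8% → the multi-step checkout
Display: the one-page checkout 1/7 = 14.3%, the multi-step checkout 1/6 = 16.7% → the multi-step checkout
Overall: the one-page checkout 88/160 = 55.0%, the multi-step checkout 76/129 = 58.9% → the multi-step checkout

the multi-step checkout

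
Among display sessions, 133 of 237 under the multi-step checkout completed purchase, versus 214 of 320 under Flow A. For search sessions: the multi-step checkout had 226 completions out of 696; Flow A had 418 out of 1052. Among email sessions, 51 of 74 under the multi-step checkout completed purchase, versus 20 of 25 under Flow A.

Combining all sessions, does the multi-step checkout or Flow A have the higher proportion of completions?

Display: the multi-step checkout 133/237 = 56.1%, Flow A 214/320 = 66.9% → Flow A
Search: the multi-step checkout 226/696 = 32.5%, Flow A 418/1052 = 39.7% → Flow A
Email: the multi-step checkout 51/74 = 68.9%, Flow A 20/25 = 80.0% → Flow A
Overall: the multi-step checkout 410/1007 = 40.7%, Flow A 652/1397 = 46.7% → Flow A

Flow A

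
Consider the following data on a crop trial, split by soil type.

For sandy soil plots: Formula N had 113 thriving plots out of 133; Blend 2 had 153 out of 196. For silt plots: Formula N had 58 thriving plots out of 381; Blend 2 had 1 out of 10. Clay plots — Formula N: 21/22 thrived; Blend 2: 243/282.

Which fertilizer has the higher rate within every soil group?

Sandy soil: Formula N 113/133 = 85.0%, Blend 2 153/196 = 78.1% → Formula N
Silt: Formula N 58/381 = 15.2%, Blend 2 1/10 = 10.0% → Formula N
Clay: Formula N 21/22 = 95.5%, Blend 2 243/282 = 86.2% → Formula N
Formula N has the higher rate in all 3 groups.

Formula N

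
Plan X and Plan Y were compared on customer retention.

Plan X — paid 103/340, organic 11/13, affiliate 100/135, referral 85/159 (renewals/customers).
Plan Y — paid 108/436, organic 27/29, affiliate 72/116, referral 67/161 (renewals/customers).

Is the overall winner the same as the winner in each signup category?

No

Paid: Plan X 103/340 = 30.3%, Plan Y 108/436 = 24.8% → Plan X
Organic: Plan X 11/13 = 84.6%, Plan Y 27/29 = 93.1% → Plan Y
Affiliate: Plan X 100/135 = 74.1%, Plan Y 72/116 = 62.1% → Plan X
Referral: Plan X 85/159 = 53.5%, Plan Y 67/161 = 41.6% → Plan X
Overall: Plan X 299/647 = 46.2%, Plan Y 274/742 = 36.9% → Plan X
Neither sweeps: Plan X wins 3 of 4 groups, Plan Y wins 1. Plan X wins overall but not every group — no Simpson reversal.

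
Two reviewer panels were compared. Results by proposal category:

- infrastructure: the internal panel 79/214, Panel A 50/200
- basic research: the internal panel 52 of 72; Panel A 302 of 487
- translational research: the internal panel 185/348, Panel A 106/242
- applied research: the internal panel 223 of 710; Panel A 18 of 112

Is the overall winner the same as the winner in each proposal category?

No

Infrastructure: the internal panel 79/214 = 36.9%, Panel A 50/200 = 25.0% → the internal panel
Basic research: the internal panel 52/72 = 72.2%, Panel A 302/487 = 62.0% → the internal panel
Translational research: the internal panel 185/348 = 53.2%, Panel A 106/242 = 43.8% → the internal panel
Applied research: the internal panel 223/710 = 31.4%, Panel A 18/112 = 16.1% → the internal panel
Overall: the internal panel 539/1344 = 40.1%, Panel A 476/1041 = 45.7% → Panel A
The internal panel wins each proposal group but Panel A wins overall — the comparison reverses. The internal panel's proposals skew toward applied research, which has a lower base rate.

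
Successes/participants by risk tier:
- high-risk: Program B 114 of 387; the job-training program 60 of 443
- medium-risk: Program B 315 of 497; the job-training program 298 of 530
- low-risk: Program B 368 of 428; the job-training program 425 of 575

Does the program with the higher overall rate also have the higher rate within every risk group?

High-risk: Program B 114/387 = 29.5%, the job-training program 60/443 = 13.5% → Program B
Medium-risk: Program B 315/497 = 63.4%, the job-training program 298/530 = 56.2% → Program B
Low-risk: Program B 368/428 = 86.0%, the job-training program 425/575 = 73.9% → Program B
Overall: Program B 797/1312 = 60.7%, the job-training program 783/1548 = 50.6% → Program B
Program B wins overall and in every risk group — no reversal.

Yes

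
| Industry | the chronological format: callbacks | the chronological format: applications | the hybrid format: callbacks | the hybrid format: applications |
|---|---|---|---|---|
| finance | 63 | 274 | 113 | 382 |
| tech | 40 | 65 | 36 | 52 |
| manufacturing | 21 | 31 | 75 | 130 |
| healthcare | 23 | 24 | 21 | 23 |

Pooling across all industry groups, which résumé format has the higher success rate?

the hybrid format

Finance: the chronological format 63/274 = 23.0%, the hybrid format 113/382 = 29.6% → the hybrid format
Tech: the chronological format 40/65 = 61.5%, the hybrid format 36/52 = 69.2% → the hybrid format
Manufacturing: the chronological format 21/31 = 67.7%, the hybrid format 75/130 = 57.7% → the chronological format
Healthcare: the chronological format 23/24 = 95.8%, the hybrid format 21/23 = 91.3% → the chronological format
Overall: the chronological format 147/394 = 37.3%, the hybrid format 245/587 = 41.7% → the hybrid format
(Neither sweeps every industry group, but the hybrid format has the higher pooled rate.)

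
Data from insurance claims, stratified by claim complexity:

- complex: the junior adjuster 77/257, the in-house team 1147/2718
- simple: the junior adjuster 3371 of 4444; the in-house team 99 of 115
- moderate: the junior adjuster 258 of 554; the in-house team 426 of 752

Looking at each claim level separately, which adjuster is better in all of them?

the in-house team

Complex: the junior adjuster 77/257 = 30.0%, the in-house team 1147/2718 = 42.2% → the in-house team
Simple: the junior adjuster 3371/4444 = 75.9%, the in-house team 99/115 = 86.1% → the in-house team
Moderate: the junior adjuster 258/554 = 46.6%, the in-house team 426/752 = 56.6% → the in-house team
The in-house team has the higher rate in all 3 groups.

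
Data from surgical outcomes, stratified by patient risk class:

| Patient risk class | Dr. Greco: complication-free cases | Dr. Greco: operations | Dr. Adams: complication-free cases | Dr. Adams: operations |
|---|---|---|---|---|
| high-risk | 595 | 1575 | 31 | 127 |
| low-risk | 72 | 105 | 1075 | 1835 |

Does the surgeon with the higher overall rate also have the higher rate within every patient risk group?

No

High-risk: Dr. Greco 595/1575 = 37.8%, Dr. Adams 31/127 = 24.4% → Dr. Greco
Low-risk: Dr. Greco 72/105 = 68.6%, Dr. Adams 1075/1835 = 58.6% → Dr. Greco
Overall: Dr. Greco 667/1680 = 39.7%, Dr. Adams 1106/1962 = 56.4% → Dr. Adams
Dr. Greco wins each patient risk group but Dr. Adams wins overall — the comparison reverses. Dr. Greco's operations skew toward high-risk, which has a lower base rate.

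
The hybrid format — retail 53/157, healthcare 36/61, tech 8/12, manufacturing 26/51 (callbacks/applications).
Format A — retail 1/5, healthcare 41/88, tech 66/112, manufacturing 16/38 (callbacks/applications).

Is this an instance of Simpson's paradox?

Retail: the hybrid format 53/157 = 33.8%, Format A 1/5 = 20.0% → the hybrid format
Healthcare: the hybrid format 36/61 = 59.0%, Format A 41/88 = 46.6% → the hybrid format
Tech: the hybrid format 8/12 = 66.7%, Format A 66/112 = 58.9% → the hybrid format
Manufacturing: the hybrid format 26/51 = 51.0%, Format A 16/38 = 42.1% → the hybrid format
Overall: the hybrid format 123/281 = 43.8%, Format A 124/243 = 51.0% → Format A
The hybrid format wins each industry group but Format A wins overall — the comparison reverses. The hybrid format's applications skew toward retail, which has a lower base rate.

Yes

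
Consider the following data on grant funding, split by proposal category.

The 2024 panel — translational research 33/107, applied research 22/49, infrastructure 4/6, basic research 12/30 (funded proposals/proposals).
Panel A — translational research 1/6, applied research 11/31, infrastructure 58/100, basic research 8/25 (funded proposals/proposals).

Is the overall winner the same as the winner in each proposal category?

Translational research: the 2024 panel 33/107 = 30.8%, Panel A 1/6 = 16.7% → the 2024 panel
Applied research: the 2024 panel 22/49 = 44.9%, Panel A 11/31 = 35.5% → the 2024 panel
Infrastructure: the 2024 panel 4/6 = 66.7%, Panel A 58/100 = 58.0% → the 2024 panel
Basic research: the 2024 panel 12/30 = 40.0%, Panel A 8/25 = 32.0% → the 2024 panel
Overall: the 2024 panel 71/192 = 37.0%, Panel A 78/162 = 48.1% → Panel A
The 2024 panel wins each proposal group but Panel A wins overall — the comparison reverses. The 2024 panel's proposals skew toward translational research, which has a lower base rate.

No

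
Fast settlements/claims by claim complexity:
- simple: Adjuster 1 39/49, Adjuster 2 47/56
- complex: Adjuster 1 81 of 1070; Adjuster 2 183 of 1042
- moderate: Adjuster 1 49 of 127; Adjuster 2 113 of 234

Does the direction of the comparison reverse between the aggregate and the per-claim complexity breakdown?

Simple: Adjuster 1 39/49 = 79.6%, Adjuster 2 47/56 = 83.9% → Adjuster 2
Complex: Adjuster 1 81/1070 = 7.6%, Adjuster 2 183/1042 = 17.6% → Adjuster 2
Moderate: Adjuster 1 49/127 = 38.6%, Adjuster 2 113/234 = 48.3% → Adjuster 2
Overall: Adjuster 1 169/1246 = 13.6%, Adjuster 2 343/1332 = 25.8% → Adjuster 2
Adjuster 2 wins overall and in every claim group — no reversal.

No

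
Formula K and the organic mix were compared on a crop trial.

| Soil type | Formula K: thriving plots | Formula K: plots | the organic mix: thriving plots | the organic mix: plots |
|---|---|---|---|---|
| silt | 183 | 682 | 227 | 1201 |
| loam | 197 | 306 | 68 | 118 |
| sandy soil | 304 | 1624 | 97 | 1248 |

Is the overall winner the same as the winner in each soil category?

Yes

Silt: Formula K 183/682 = 26.8%, the organic mix 227/1201 = 18.9% → Formula K
Loam: Formula K 197/306 = 64.4%, the organic mix 68/118 = 57.6% → Formula K
Sandy soil: Formula K 304/1624 = 18.7%, the organic mix 97/1248 = 7.8% → Formula K
Overall: Formula K 684/2612 = 26.2%, the organic mix 392/2567 = 15.3% → Formula K
Formula K wins overall and in every soil group — no reversal.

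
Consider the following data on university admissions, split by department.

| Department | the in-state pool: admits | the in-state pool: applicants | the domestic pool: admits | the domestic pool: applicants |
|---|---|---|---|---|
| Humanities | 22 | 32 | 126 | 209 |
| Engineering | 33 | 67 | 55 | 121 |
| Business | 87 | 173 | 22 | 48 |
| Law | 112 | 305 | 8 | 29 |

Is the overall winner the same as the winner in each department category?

No

Humanities: the in-state pool 22/32 = 68.8%, the domestic pool 126/209 = 60.3% → the in-state pool
Engineering: the in-state pool 33/67 = 49.3%, the domestic pool 55/121 = 45.5% → the in-state pool
Business: the in-state pool 87/173 = 50.3%, the domestic pool 22/48 = 45.8% → the in-state pool
Law: the in-state pool 112/305 = 36.7%, the domestic pool 8/29 = 27.6% → the in-state pool
Overall: the in-state pool 254/577 = 44.0%, the domestic pool 211/407 = 51.8% → the domestic pool
The in-state pool wins each department group but the domestic pool wins overall — the comparison reverses. The in-state pool's applicants skew toward Law, which has a lower base rate.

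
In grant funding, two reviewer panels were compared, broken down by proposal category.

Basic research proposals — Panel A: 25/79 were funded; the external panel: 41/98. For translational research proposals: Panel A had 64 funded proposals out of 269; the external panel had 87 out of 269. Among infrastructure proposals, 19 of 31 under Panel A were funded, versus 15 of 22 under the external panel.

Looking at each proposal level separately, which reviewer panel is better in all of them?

Basic research: Panel A 25/79 = 31.6%, the external panel 41/98 = 41.8% → the external panel
Translational research: Panel A 64/269 = 23.8%, the external panel 87/269 = 32.3% → the external panel
Infrastructure: Panel A 19/31 = 61.3%, the external panel 15/22 = 68.2% → the external panel
The external panel has the higher rate in all 3 groups.

the external panel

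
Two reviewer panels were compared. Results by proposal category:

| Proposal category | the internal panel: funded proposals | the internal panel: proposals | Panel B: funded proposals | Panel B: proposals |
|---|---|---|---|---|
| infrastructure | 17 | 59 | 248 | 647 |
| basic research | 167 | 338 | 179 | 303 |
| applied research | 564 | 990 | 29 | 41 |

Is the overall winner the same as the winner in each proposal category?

No

Infrastructure: the internal panel 17/59 = 28.8%, Panel B 248/647 = 38.3% → Panel B
Basic research: the internal panel 167/338 = 49.4%, Panel B 179/303 = 59.1% → Panel B
Applied research: the internal panel 564/990 = 57.0%, Panel B 29/41 = 70.7% → Panel B
Overall: the internal panel 748/1387 = 53.9%, Panel B 456/991 = 46.0% → the internal panel
Panel B wins each proposal group but the internal panel wins overall — the comparison reverses. Panel B's proposals skew toward infrastructure, which has a lower base rate.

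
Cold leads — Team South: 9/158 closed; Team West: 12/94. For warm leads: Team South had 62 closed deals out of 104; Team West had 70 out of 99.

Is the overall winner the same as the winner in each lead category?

Cold: Team South 9/158 = 5.7%, Team West 12/94 = 12.8% → Team West
Warm: Team South 62/104 = 59.6%, Team West 70/99 = 70.7% → Team West
Overall: Team South 71/262 = 27.1%, Team West 82/193 = 42.5% → Team West
Team West wins overall and in every lead group — no reversal.

Yes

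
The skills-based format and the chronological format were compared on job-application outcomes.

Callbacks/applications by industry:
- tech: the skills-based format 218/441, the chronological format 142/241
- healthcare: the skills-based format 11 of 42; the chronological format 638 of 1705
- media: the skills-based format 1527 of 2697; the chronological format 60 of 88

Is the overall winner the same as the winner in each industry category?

Tech: the skills-based format 218/441 = 49.4%, the chronological format 142/241 = 58.9% → the chronological format
Healthcare: the skills-based format 11/42 = 26.2%, the chronological format 638/1705 = 37.4% → the chronological format
Media: the skills-based format 1527/2697 = 56.6%, the chronological format 60/88 = 68.2% → the chronological format
Overall: the skills-based format 1756/3180 = 55.2%, the chronological format 840/2034 = 41.3% → the skills-based format
The chronological format wins each industry group but the skills-based format wins overall — the comparison reverses. The chronological format's applications skew toward healthcare, which has a lower base rate.

No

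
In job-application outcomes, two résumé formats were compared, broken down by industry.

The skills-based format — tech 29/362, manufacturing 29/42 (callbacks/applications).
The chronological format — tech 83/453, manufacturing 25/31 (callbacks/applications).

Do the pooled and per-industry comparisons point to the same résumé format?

Yes

Tech: the skills-based format 29/362 = 8.0%, the chronological format 83/453 = 18.3% → the chronological format
Manufacturing: the skills-based format 29/42 = 69.0%, the chronological format 25/31 = 80.6% → the chronological format
Overall: the skills-based format 58/404 = 14.4%, the chronological format 108/484 = 22.3% → the chronological format
The chronological format wins overall and in every industry group — no reversal.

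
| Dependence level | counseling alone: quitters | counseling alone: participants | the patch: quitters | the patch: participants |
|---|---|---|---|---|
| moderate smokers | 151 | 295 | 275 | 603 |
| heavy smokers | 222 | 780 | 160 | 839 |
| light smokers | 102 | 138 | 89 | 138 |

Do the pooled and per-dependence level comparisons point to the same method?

Yes

Moderate smokers: counseling alone 151/295 = 51.2%, the patch 275/603 = 45.6% → counseling alone
Heavy smokers: counseling alone 222/780 = 28.5%, the patch 160/839 = 19.1% → counseling alone
Light smokers: counseling alone 102/138 = 73.9%, the patch 89/138 = 64.5% → counseling alone
Overall: counseling alone 475/1213 = 39.2%, the patch 524/1580 = 33.2% → counseling alone
Counseling alone wins overall and in every dependence group — no reversal.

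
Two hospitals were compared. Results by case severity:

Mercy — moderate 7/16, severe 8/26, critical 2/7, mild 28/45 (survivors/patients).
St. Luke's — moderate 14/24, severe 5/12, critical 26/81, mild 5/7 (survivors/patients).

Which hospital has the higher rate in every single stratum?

St. Luke's

Moderate: Mercy 7/16 = 43.8%, St. Luke's 14/24 = 58.3% → St. Luke's
Severe: Mercy 8/26 = 30.8%, St. Luke's 5/12 = 41.7% → St. Luke's
Critical: Mercy 2/7 = 28.6%, St. Luke's 26/81 = 32.1% → St. Luke's
Mild: Mercy 28/45 = 62.2%, St. Luke's 5/7 = 71.4% → St. Luke's
St. Luke's has the higher rate in all 4 groups.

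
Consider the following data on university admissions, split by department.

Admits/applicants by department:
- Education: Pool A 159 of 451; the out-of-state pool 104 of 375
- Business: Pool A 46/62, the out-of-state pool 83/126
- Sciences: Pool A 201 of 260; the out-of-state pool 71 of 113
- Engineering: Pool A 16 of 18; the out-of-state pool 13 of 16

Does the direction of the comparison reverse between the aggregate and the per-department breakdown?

No

Education: Pool A 159/451 = 35.3%, the out-of-state pool 104/375 = 27.7% → Pool A
Business: Pool A 46/62 = 74.2%, the out-of-state pool 83/126 = 65.9% → Pool A
Sciences: Pool A 201/260 = 77.3%, the out-of-state pool 71/113 = 62.8% → Pool A
Engineering: Pool A 16/18 = 88.9%, the out-of-state pool 13/16 = 81.2% → Pool A
Overall: Pool A 422/791 = 53.4%, the out-of-state pool 271/630 = 43.0% → Pool A
Pool A wins overall and in every department group — no reversal.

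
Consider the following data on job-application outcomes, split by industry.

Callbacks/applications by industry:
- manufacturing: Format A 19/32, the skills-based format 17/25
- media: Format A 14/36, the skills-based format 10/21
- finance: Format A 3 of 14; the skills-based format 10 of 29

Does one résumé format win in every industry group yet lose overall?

Manufacturing: Format A 19/32 = 59.4%, the skills-based format 17/25 = 68.0% → the skills-based format
Media: Format A 14/36 = 38.9%, the skills-based format 10/21 = 47.6% → the skills-based format
Finance: Format A 3/14 = 21.4%, the skills-based format 10/29 = 34.5% → the skills-based format
Overall: Format A 36/82 = 43.9%, the skills-based format 37/75 = 49.3% → the skills-based format
The skills-based format wins overall and in every industry group — no reversal.

No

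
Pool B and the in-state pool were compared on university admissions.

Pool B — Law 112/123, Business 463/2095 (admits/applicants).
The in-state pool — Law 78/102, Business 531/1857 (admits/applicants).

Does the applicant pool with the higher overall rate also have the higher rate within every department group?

No

Law: Pool B 112/123 = 91.1%, the in-state pool 78/102 = 76.5% → Pool B
Business: Pool B 463/2095 = 22.1%, the in-state pool 531/1857 = 28.6% → the in-state pool
Overall: Pool B 575/2218 = 25.9%, the in-state pool 609/1959 = 31.1% → the in-state pool
Neither sweeps: Pool B wins 1 of 2 groups, the in-state pool wins 1. The in-state pool wins overall but not every group — no Simpson reversal.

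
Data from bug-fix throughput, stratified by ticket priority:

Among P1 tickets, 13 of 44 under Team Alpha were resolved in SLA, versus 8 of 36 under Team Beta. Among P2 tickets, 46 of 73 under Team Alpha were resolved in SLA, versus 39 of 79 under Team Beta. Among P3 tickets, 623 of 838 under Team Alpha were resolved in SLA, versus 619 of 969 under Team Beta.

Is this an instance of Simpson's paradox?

No

P1: Team Alpha 13/44 = 29.5%, Team Beta 8/36 = 22.2% → Team Alpha
P2: Team Alpha 46/73 = 63.0%, Team Beta 39/79 = 49.4% → Team Alpha
P3: Team Alpha 623/838 = 74.3%, Team Beta 619/969 = 63.9% → Team Alpha
Overall: Team Alpha 682/955 = 71.4%, Team Beta 666/1084 = 61.4% → Team Alpha
Team Alpha wins overall and in every ticket group — no reversal.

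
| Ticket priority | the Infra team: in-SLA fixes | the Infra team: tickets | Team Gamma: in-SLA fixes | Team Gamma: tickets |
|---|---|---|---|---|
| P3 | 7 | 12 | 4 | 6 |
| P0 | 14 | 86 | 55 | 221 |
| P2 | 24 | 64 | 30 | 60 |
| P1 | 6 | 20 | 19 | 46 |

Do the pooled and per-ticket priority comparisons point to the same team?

P3: the Infra team 7/12 = 58.3%, Team Gamma 4/6 = 66.7% → Team Gamma
P0: the Infra team 14/86 = 16.3%, Team Gamma 55/221 = 24.9% → Team Gamma
P2: the Infra team 24/64 = 37.5%, Team Gamma 30/60 = 50.0% → Team Gamma
P1: the Infra team 6/20 = 30.0%, Team Gamma 19/46 = 41.3% → Team Gamma
Overall: the Infra team 51/182 = 28.0%, Team Gamma 108/333 = 32.4% → Team Gamma
Team Gamma wins overall and in every ticket group — no reversal.

Yes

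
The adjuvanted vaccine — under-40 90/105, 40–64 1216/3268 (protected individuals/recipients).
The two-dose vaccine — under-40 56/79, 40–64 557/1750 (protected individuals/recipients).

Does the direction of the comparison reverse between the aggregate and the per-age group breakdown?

No

Under-40: the adjuvanted vaccine 90/105 = 85.7%, the two-dose vaccine 56/79 = 70.9% → the adjuvanted vaccine
40–64: the adjuvanted vaccine 1216/3268 = 37.2%, the two-dose vaccine 557/1750 = 31.8% → the adjuvanted vaccine
Overall: the adjuvanted vaccine 1306/3373 = 38.7%, the two-dose vaccine 613/1829 = 33.5% → the adjuvanted vaccine
The adjuvanted vaccine wins overall and in every age group — no reversal.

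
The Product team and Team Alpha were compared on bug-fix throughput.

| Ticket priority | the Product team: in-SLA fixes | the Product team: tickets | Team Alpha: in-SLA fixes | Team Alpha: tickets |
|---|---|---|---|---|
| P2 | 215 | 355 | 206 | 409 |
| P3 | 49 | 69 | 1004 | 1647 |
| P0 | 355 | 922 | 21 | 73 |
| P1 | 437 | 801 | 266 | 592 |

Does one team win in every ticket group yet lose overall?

Yes

P2: the Product team 215/355 = 60.6%, Team Alpha 206/409 = 50.4% → the Product team
P3: the Product team 49/69 = 71.0%, Team Alpha 1004/1647 = 61.0% → the Product team
P0: the Product team 355/922 = 38.5%, Team Alpha 21/73 = 28.8% → the Product team
P1: the Product team 437/801 = 54.6%, Team Alpha 266/592 = 44.9% → the Product team
Overall: the Product team 1056/2147 = 49.2%, Team Alpha 1497/2721 = 55.0% → Team Alpha
The Product team wins each ticket group but Team Alpha wins overall — the comparison reverses. The Product team's tickets skew toward P0, which has a lower base rate.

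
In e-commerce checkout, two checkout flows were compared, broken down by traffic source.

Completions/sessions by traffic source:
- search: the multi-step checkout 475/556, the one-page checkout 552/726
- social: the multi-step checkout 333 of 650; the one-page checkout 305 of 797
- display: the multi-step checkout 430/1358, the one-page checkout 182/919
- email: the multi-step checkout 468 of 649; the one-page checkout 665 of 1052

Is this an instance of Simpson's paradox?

Search: the multi-step checkout 475/556 = 85.4%, the one-page checkout 552/726 = 76.0% → the multi-step checkout
Social: the multi-step checkout 333/650 = 51.2%, the one-page checkout 305/797 = 38.3% → the multi-step checkout
Display: the multi-step checkout 430/1358 = 31.7%, the one-page checkout 182/919 = 19.8% → the multi-step checkout
Email: the multi-step checkout 468/649 = 72.1%, the one-page checkout 665/1052 = 63.2% → the multi-step checkout
Overall: the multi-step checkout 1706/3213 = 53.1%, the one-page checkout 1704/3494 = 48.8% → the multi-step checkout
The multi-step checkout wins overall and in every traffic group — no reversal.

No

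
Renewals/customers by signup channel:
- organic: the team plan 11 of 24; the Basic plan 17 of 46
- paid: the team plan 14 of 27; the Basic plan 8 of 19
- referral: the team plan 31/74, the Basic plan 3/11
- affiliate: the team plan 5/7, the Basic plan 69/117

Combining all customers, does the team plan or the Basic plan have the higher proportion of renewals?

Organic: the team plan 11/24 = 45.8%, the Basic plan 17/46 = 37.0% → the team plan
Paid: the team plan 14/27 = 51.9%, the Basic plan 8/19 = 42.1% → the team plan
Referral: the team plan 31/74 = 41.9%, the Basic plan 3/11 = 27.3% → the team plan
Affiliate: the team plan 5/7 = 71.4%, the Basic plan 69/117 = 59.0% → the team plan
Overall: the team plan 61/132 = 46.2%, the Basic plan 97/193 = 50.3% → the Basic plan
(The team plan wins every signup group but the Basic plan wins overall — the team plan's customers skew toward the low-rate referral group.)

the Basic plan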